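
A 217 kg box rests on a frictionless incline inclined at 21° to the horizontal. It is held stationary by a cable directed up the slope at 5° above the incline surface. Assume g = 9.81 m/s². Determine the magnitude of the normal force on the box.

Take axes along and perpendicular to the incline. Weight components: W sin 21° = 762.9 N down-slope, W cos 21° = 1987 N into the surface.
Along incline: T cos 5° = W sin 21° → T = 765.8 N.
Perpendicular: N = W cos 21° − T sin 5° = 1921 N.

N ≈ 1920 N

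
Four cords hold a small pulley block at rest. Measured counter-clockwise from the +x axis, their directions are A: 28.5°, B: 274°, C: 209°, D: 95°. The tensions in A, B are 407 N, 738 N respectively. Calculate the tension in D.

T_D ≈ 736 N

Resolve: ΣF_x = 407 cos 28.5° + 738 cos 274° + T_C cos 209° + T_D cos 95° = 0.
        ΣF_y = 407 sin 28.5° + 738 sin 274° + T_C sin 209° + T_D sin 95° = 0.
The known terms sum to (409.2, -542) N, so -0.8746 T_C − 0.0872 T_D = -409.2 and -0.4848 T_C + 0.9962 T_D = 542.
Solving simultaneously: T_C = 394.5 N, T_D = 736 N.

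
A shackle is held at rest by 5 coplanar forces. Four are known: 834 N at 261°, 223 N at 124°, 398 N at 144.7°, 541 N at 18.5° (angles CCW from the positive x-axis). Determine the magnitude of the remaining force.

F ≈ 246 N

Sum the known components: ΣF_x = -66.95 N, ΣF_y = -237.2 N.
For equilibrium the remaining force must supply (−ΣF_x, −ΣF_y) = (66.95, 237.2) N.
Magnitude = √((66.95)² + (237.2)²) = 246.5 N; direction = atan2(237.2, 66.95) = 74.2°.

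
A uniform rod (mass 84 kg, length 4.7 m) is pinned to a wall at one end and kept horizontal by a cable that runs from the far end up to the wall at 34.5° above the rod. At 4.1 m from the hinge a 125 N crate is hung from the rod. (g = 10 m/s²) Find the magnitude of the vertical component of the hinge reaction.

|H_y| ≈ 436 N

Take torques about the hinge: T sin 34.5° · 4.7 = 84×10×2.35 + 125×4.1 = 2486.5 N·m.
So T = 2486.5 / (0.5664 × 4.7) = 934.03 N.
ΣF_y = 0: H_y = (84×10 + 125) − T sin 34.5° = 965 − 529.04 = 435.96 N.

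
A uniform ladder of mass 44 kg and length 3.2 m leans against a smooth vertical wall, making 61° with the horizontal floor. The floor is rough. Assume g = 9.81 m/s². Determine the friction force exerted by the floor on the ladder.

Torques about the foot: N_wall · 3.2 sin 61° = 44×9.81×1.6 cos 61° → N_wall = 119.63 N.
ΣF_x = 0: f_floor = N_wall = 119.63 N.

f ≈ 120 N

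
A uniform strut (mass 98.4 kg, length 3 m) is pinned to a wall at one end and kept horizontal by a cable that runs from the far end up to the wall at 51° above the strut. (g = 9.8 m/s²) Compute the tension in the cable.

T ≈ 620 N

Take torques about the hinge: T sin 51° · 3 = 98.4×9.8×1.5 = 1446.5 N·m.
So T = 1446.5 / (0.7771 × 3) = 620.42 N.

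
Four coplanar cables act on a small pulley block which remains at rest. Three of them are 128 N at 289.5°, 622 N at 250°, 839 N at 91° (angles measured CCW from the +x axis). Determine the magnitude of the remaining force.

Sum the known components: ΣF_x = -184.7 N, ΣF_y = 133.7 N.
For equilibrium the remaining force must supply (−ΣF_x, −ΣF_y) = (184.7, -133.7) N.
Magnitude = √((184.7)² + (-133.7)²) = 228 N; direction = atan2(-133.7, 184.7) = 324.1°.

F ≈ 228 N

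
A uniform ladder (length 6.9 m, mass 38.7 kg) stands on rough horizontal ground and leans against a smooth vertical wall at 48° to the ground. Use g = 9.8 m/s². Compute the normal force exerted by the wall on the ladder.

N_wall ≈ 171 N

Torques about the foot: N_wall · 6.9 sin 48° = 38.7×9.8×3.45 cos 48° → N_wall = 170.74 N.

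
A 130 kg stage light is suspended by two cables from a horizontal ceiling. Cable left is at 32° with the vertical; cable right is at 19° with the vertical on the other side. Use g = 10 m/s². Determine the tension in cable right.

T_right ≈ 886 N

Angles from the horizontal: cable left is 90° − 32° = 58°, cable right is 90° − 19° = 71°.
Weight W = 130 × 10 = 1300 N acts straight down.
Horizontal: T_left cos 58° = T_right cos 71°  →  T_left = 0.6144 T_right.
Vertical: T_left sin 58° + T_right sin 71° = 1300.
Substituting the horizontal relation into the vertical equation gives 1.467 T_right = 1300, so T_right = 886.4 N.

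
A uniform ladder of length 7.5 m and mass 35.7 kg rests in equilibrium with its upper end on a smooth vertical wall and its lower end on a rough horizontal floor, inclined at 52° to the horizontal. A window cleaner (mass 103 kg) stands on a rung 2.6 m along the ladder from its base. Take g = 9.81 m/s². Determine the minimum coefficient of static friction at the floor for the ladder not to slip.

ΣF_y = 0: N_floor = 35.7×9.81 + 103×9.81 = 1360.6 N.
Torques about the foot: N_wall · 7.5 sin 52° = 35.7×9.81×3.75 cos 52° + 103×9.81×2.6 cos 52° → N_wall = 410.48 N.
ΣF_x = 0: f_floor = N_wall = 410.48 N.
μ_min = f_floor / N_floor = 410.48 / 1360.6 = 0.3017.

μ_min ≈ 0.302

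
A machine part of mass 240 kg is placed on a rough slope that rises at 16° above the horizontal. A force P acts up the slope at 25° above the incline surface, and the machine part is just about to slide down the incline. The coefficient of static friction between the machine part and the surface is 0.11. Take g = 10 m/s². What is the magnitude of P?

P ≈ 474 N

On the verge of sliding down the incline, friction equals μN and acts up the slope.
Perpendicular: N + P sin 25° = W cos 16° = 2307 N.
Along incline: P cos 25° + μN = W sin 16° with W sin 16° = 661.5 N.
Solving the pair for P and N: P = 474.2 N, N = 2107 N (and f = μN = 231.7 N).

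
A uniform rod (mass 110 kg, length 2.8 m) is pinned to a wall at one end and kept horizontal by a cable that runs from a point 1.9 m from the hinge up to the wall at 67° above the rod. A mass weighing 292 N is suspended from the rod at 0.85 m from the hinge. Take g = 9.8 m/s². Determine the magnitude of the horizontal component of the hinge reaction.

H_x ≈ 393 N

Take torques about the hinge: T sin 67° · 1.9 = 110×9.8×1.4 + 292×0.85 = 1757.4 N·m.
So T = 1757.4 / (0.9205 × 1.9) = 1004.8 N.
ΣF_x = 0: H_x = T cos 67° = 392.62 N.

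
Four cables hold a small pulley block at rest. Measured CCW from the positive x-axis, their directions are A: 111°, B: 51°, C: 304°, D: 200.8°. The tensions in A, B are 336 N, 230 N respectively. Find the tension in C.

T_C ≈ 464 N

Resolve: ΣF_x = 336 cos 111° + 230 cos 51° + T_C cos 304° + T_D cos 200.8° = 0.
        ΣF_y = 336 sin 111° + 230 sin 51° + T_C sin 304° + T_D sin 200.8° = 0.
The known terms sum to (24.33, 492.4) N, so 0.5592 T_C − 0.9348 T_D = -24.33 and -0.8290 T_C − 0.3551 T_D = -492.4.
Solving simultaneously: T_C = 464 N, T_D = 303.6 N.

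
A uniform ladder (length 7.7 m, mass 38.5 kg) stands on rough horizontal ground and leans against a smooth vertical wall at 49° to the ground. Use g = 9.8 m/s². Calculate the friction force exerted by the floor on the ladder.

f ≈ 164 N

Torques about the foot: N_wall · 7.7 sin 49° = 38.5×9.8×3.85 cos 49° → N_wall = 163.99 N.
ΣF_x = 0: f_floor = N_wall = 163.99 N.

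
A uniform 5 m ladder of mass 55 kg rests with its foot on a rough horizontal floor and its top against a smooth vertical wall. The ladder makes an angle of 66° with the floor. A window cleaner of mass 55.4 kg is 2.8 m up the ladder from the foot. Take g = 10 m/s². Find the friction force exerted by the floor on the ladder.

Torques about the foot: N_wall · 5 sin 66° = 55×10×2.5 cos 66° + 55.4×10×2.8 cos 66° → N_wall = 260.57 N.
ΣF_x = 0: f_floor = N_wall = 260.57 N.

f ≈ 261 N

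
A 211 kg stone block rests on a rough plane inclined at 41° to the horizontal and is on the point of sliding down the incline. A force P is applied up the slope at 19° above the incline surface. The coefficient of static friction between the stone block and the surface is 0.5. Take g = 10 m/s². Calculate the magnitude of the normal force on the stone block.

On the verge of sliding down the incline, friction equals μN and acts up the slope.
Perpendicular: N + P sin 19° = W cos 41° = 1592 N.
Along incline: P cos 19° + μN = W sin 41° with W sin 41° = 1384 N.
Solving the pair for P and N: P = 751.3 N, N = 1348 N (and f = μN = 673.9 N).

N ≈ 1350 N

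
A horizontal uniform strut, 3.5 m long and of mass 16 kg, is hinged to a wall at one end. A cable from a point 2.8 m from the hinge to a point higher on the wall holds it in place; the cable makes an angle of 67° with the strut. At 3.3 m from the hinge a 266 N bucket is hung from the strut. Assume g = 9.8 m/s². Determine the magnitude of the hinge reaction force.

Take torques about the hinge: T sin 67° · 2.8 = 16×9.8×1.75 + 266×3.3 = 1152.2 N·m.
So T = 1152.2 / (0.9205 × 2.8) = 447.04 N.
ΣF_x = 0: H_x = T cos 67° = 174.67 N.
ΣF_y = 0: H_y = (16×9.8 + 266) − T sin 67° = 422.8 − 411.5 = 11.3 N.
|H| = √(H_x² + H_y²) = √((174.67)² + (11.3)²) = 175.04 N.

|H| ≈ 175 N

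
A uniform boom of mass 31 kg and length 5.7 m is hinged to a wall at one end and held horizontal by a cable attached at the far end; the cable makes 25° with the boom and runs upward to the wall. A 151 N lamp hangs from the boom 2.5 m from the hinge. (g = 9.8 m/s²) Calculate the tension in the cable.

T ≈ 516 N

Take torques about the hinge: T sin 25° · 5.7 = 31×9.8×2.85 + 151×2.5 = 1243.3 N·m.
So T = 1243.3 / (0.4226 × 5.7) = 516.13 N.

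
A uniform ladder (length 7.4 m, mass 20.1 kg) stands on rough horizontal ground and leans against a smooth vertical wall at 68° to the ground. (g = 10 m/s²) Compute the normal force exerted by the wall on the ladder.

N_wall ≈ 40.6 N

Torques about the foot: N_wall · 7.4 sin 68° = 20.1×10×3.7 cos 68° → N_wall = 40.605 N.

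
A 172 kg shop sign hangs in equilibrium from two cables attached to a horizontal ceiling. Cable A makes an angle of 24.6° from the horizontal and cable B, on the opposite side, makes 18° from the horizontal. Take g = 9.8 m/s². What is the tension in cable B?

Weight W = 172 × 9.8 = 1686 N acts straight down.
Horizontal: T_A cos 24.6° = T_B cos 18°  →  T_A = 1.046 T_B.
Vertical: T_A sin 24.6° + T_B sin 18° = 1686.
Substituting the horizontal relation into the vertical equation gives 0.7444 T_B = 1686, so T_B = 2264 N.

T_B ≈ 2260 N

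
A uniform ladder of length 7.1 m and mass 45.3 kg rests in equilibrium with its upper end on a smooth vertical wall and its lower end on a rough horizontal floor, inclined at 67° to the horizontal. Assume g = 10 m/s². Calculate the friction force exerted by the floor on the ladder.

Torques about the foot: N_wall · 7.1 sin 67° = 45.3×10×3.55 cos 67° → N_wall = 96.144 N.
ΣF_x = 0: f_floor = N_wall = 96.144 N.

f ≈ 96.1 N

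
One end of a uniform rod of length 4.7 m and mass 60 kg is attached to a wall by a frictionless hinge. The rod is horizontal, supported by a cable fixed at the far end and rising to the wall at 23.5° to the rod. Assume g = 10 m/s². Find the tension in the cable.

T ≈ 752 N

Take torques about the hinge: T sin 23.5° · 4.7 = 60×10×2.35 = 1410 N·m.
So T = 1410 / (0.3987 × 4.7) = 752.35 N.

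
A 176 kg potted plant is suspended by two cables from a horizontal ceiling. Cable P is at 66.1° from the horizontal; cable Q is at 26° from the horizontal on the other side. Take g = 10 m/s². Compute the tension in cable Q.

Weight W = 176 × 10 = 1760 N acts straight down.
Horizontal: T_P cos 66.1° = T_Q cos 26°  →  T_P = 2.218 T_Q.
Vertical: T_P sin 66.1° + T_Q sin 26° = 1760.
Substituting the horizontal relation into the vertical equation gives 2.467 T_Q = 1760, so T_Q = 713.5 N.

T_Q ≈ 714 N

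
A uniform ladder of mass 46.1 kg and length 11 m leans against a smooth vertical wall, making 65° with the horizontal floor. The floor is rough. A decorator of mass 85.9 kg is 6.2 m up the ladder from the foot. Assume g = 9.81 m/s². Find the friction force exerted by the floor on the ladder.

Torques about the foot: N_wall · 11 sin 65° = 46.1×9.81×5.5 cos 65° + 85.9×9.81×6.2 cos 65° → N_wall = 326.92 N.
ΣF_x = 0: f_floor = N_wall = 326.92 N.

f ≈ 327 N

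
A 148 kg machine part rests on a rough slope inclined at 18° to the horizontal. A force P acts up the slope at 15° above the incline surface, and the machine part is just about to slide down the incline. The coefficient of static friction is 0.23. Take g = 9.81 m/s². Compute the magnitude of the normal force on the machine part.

N ≈ 1340 N

On the verge of sliding down the incline, friction equals μN and acts up the slope.
Perpendicular: N + P sin 15° = W cos 18° = 1381 N.
Along incline: P cos 15° + μN = W sin 18° with W sin 18° = 448.7 N.
Solving the pair for P and N: P = 144.6 N, N = 1343 N (and f = μN = 309 N).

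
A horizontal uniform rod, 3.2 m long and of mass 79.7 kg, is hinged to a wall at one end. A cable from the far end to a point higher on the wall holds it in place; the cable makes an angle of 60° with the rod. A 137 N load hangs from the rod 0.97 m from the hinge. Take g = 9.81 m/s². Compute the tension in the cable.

T ≈ 499 N

Take torques about the hinge: T sin 60° · 3.2 = 79.7×9.81×1.6 + 137×0.97 = 1383.9 N·m.
So T = 1383.9 / (0.8660 × 3.2) = 499.36 N.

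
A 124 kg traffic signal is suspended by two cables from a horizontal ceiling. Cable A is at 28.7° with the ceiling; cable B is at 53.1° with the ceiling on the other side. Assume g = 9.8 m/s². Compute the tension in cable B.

T_B ≈ 1080 N

Weight W = 124 × 9.8 = 1215 N acts straight down.
Horizontal: T_A cos 28.7° = T_B cos 53.1°  →  T_A = 0.6845 T_B.
Vertical: T_A sin 28.7° + T_B sin 53.1° = 1215.
Substituting the horizontal relation into the vertical equation gives 1.128 T_B = 1215, so T_B = 1077 N.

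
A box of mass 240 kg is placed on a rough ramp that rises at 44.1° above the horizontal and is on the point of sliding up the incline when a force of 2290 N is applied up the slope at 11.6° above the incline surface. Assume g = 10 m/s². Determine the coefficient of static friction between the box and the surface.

μ ≈ 0.454

On the verge of sliding up the incline, friction is at its maximum μN and acts down the slope.
Perpendicular to incline: N = W cos 44.1° − P sin 11.6° = 1724 − 460.5 = 1263 N.
Along incline: P cos 11.6° − μN = W sin 44.1° → μ = −(W sin 44.1° − P cos 11.6°) / N = 0.4537.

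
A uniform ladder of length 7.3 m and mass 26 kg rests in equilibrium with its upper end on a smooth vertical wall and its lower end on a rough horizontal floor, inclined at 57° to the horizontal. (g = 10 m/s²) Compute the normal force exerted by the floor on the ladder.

ΣF_y = 0: N_floor = 26×10 = 260 N.

N_floor ≈ 260 N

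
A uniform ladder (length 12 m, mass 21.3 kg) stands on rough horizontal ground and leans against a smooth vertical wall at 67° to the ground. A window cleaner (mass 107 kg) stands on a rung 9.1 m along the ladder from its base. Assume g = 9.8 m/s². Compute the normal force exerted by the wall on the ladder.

Torques about the foot: N_wall · 12 sin 67° = 21.3×9.8×6 cos 67° + 107×9.8×9.1 cos 67° → N_wall = 381.84 N.

N_wall ≈ 382 N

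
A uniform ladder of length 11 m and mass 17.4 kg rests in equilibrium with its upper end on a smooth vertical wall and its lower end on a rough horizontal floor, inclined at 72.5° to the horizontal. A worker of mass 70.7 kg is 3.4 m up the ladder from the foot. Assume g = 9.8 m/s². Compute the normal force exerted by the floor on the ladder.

N_floor ≈ 863 N

ΣF_y = 0: N_floor = 17.4×9.8 + 70.7×9.8 = 863.38 N.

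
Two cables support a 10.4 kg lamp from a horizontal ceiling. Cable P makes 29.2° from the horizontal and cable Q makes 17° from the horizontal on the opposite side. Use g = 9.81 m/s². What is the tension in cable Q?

T_Q ≈ 123 N

Weight W = 10.4 × 9.81 = 102 N acts straight down.
Horizontal: T_P cos 29.2° = T_Q cos 17°  →  T_P = 1.096 T_Q.
Vertical: T_P sin 29.2° + T_Q sin 17° = 102.
Substituting the horizontal relation into the vertical equation gives 0.8268 T_Q = 102, so T_Q = 123.4 N.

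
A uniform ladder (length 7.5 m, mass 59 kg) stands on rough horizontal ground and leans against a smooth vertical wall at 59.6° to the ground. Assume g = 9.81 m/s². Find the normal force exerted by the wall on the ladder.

N_wall ≈ 170 N

Torques about the foot: N_wall · 7.5 sin 59.6° = 59×9.81×3.75 cos 59.6° → N_wall = 169.79 N.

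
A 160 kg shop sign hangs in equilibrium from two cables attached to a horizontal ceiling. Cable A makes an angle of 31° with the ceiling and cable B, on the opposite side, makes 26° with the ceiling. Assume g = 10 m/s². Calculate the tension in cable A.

T_A ≈ 1710 N

Weight W = 160 × 10 = 1600 N acts straight down.
Horizontal: T_A cos 31° = T_B cos 26°  →  T_B = 0.9537 T_A.
Vertical: T_A sin 31° + T_B sin 26° = 1600.
Substituting the horizontal relation into the vertical equation gives 0.9331 T_A = 1600, so T_A = 1715 N.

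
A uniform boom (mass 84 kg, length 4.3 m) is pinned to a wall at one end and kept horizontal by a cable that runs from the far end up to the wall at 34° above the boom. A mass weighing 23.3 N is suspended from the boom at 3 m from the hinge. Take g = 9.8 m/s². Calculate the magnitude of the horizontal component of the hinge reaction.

Take torques about the hinge: T sin 34° · 4.3 = 84×9.8×2.15 + 23.3×3 = 1839.8 N·m.
So T = 1839.8 / (0.5592 × 4.3) = 765.13 N.
ΣF_x = 0: H_x = T cos 34° = 634.32 N.

H_x ≈ 634 N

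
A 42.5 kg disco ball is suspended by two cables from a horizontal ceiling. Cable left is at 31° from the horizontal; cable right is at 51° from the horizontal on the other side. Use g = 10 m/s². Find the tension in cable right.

Weight W = 42.5 × 10 = 425 N acts straight down.
Horizontal: T_left cos 31° = T_right cos 51°  →  T_left = 0.7342 T_right.
Vertical: T_left sin 31° + T_right sin 51° = 425.
Substituting the horizontal relation into the vertical equation gives 1.155 T_right = 425, so T_right = 367.9 N.

T_right ≈ 368 N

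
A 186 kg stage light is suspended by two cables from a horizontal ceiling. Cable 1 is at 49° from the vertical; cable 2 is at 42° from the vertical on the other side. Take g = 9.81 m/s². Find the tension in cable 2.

Angles from the horizontal: cable 1 is 90° − 49° = 41°, cable 2 is 90° − 42° = 48°.
Weight W = 186 × 9.81 = 1825 N acts straight down.
Horizontal: T_1 cos 41° = T_2 cos 48°  →  T_1 = 0.8866 T_2.
Vertical: T_1 sin 41° + T_2 sin 48° = 1825.
Substituting the horizontal relation into the vertical equation gives 1.325 T_2 = 1825, so T_2 = 1377 N.

T_2 ≈ 1380 N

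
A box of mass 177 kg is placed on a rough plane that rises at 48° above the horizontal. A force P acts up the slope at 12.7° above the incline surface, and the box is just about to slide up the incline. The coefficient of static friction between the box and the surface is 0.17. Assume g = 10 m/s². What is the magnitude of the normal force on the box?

N ≈ 855 N

On the verge of sliding up the incline, friction equals μN and acts down the slope.
Perpendicular: N + P sin 12.7° = W cos 48° = 1184 N.
Along incline: P cos 12.7° = W sin 48° + μN  with W sin 48° = 1315 N.
Solving the pair for P and N: P = 1497 N, N = 855.2 N (and f = μN = 145.4 N).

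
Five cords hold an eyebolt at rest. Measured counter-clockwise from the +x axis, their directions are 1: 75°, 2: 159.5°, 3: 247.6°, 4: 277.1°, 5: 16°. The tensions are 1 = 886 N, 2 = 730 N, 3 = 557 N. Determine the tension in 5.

Resolve: ΣF_x = 886 cos 75° + 730 cos 159.5° + 557 cos 247.6° + T_4 cos 277.1° + T_5 cos 16° = 0.
        ΣF_y = 886 sin 75° + 730 sin 159.5° + 557 sin 247.6° + T_4 sin 277.1° + T_5 sin 16° = 0.
The known terms sum to (-666.7, 596.5) N, so 0.1236 T_4 + 0.9613 T_5 = 666.7 and -0.9923 T_4 + 0.2756 T_5 = -596.5.
Solving simultaneously: T_4 = 766.4 N, T_5 = 595 N.

T_5 ≈ 595 N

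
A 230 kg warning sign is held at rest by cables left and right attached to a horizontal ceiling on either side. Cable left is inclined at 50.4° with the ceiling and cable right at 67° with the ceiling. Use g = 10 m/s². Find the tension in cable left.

T_left ≈ 1010 N

Weight W = 230 × 10 = 2300 N acts straight down.
Horizontal: T_left cos 50.4° = T_right cos 67°  →  T_right = 1.631 T_left.
Vertical: T_left sin 50.4° + T_right sin 67° = 2300.
Substituting the horizontal relation into the vertical equation gives 2.272 T_left = 2300, so T_left = 1012 N.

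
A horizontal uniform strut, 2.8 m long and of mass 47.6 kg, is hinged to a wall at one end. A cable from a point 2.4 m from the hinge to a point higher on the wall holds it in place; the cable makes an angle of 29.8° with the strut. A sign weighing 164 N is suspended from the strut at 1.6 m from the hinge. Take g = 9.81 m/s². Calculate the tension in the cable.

Take torques about the hinge: T sin 29.8° · 2.4 = 47.6×9.81×1.4 + 164×1.6 = 916.14 N·m.
So T = 916.14 / (0.4970 × 2.4) = 768.1 N.

T ≈ 768 N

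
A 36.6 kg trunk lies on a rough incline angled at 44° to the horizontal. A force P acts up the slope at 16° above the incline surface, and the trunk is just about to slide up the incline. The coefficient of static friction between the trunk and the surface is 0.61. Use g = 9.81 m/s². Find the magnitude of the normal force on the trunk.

On the verge of sliding up the incline, friction equals μN and acts down the slope.
Perpendicular: N + P sin 16° = W cos 44° = 258.3 N.
Along incline: P cos 16° = W sin 44° + μN  with W sin 44° = 249.4 N.
Solving the pair for P and N: P = 360.3 N, N = 159 N (and f = μN = 96.96 N).

N ≈ 159 N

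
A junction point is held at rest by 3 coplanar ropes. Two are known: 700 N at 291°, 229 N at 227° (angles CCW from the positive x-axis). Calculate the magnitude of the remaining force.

Sum the known components: ΣF_x = 94.68 N, ΣF_y = -821 N.
For equilibrium the remaining force must supply (−ΣF_x, −ΣF_y) = (-94.68, 821) N.
Magnitude = √((-94.68)² + (821)²) = 826.4 N; direction = atan2(821, -94.68) = 96.6°.

F ≈ 826 N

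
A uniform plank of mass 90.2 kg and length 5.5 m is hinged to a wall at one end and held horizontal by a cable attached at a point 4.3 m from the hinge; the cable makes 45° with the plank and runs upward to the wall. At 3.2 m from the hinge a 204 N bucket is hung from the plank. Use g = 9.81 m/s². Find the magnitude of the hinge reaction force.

Take torques about the hinge: T sin 45° · 4.3 = 90.2×9.81×2.75 + 204×3.2 = 3086.2 N·m.
So T = 3086.2 / (0.7071 × 4.3) = 1015 N.
ΣF_x = 0: H_x = T cos 45° = 717.71 N.
ΣF_y = 0: H_y = (90.2×9.81 + 204) − T sin 45° = 1088.9 − 717.71 = 371.15 N.
|H| = √(H_x² + H_y²) = √((717.71)² + (371.15)²) = 808 N.

|H| ≈ 808 N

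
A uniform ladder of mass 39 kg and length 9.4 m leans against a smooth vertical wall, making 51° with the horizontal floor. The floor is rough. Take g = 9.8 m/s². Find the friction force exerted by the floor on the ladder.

Torques about the foot: N_wall · 9.4 sin 51° = 39×9.8×4.7 cos 51° → N_wall = 154.75 N.
ΣF_x = 0: f_floor = N_wall = 154.75 N.

f ≈ 155 N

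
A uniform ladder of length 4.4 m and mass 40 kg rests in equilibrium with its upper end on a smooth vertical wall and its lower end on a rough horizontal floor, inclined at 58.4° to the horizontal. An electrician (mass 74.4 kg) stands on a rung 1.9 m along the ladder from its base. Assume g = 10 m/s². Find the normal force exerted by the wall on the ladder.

Torques about the foot: N_wall · 4.4 sin 58.4° = 40×10×2.2 cos 58.4° + 74.4×10×1.9 cos 58.4° → N_wall = 320.69 N.

N_wall ≈ 321 N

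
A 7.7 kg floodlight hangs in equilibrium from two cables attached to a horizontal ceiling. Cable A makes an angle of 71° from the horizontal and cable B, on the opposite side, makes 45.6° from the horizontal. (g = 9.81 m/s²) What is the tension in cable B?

T_B ≈ 27.5 N

Weight W = 7.7 × 9.81 = 75.54 N acts straight down.
Horizontal: T_A cos 71° = T_B cos 45.6°  →  T_A = 2.149 T_B.
Vertical: T_A sin 71° + T_B sin 45.6° = 75.54.
Substituting the horizontal relation into the vertical equation gives 2.746 T_B = 75.54, so T_B = 27.5 N.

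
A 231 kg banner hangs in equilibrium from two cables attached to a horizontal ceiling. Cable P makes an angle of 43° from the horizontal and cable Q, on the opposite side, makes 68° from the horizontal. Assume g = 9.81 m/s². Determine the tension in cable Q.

T_Q ≈ 1780 N

Weight W = 231 × 9.81 = 2266 N acts straight down.
Horizontal: T_P cos 43° = T_Q cos 68°  →  T_P = 0.5122 T_Q.
Vertical: T_P sin 43° + T_Q sin 68° = 2266.
Substituting the horizontal relation into the vertical equation gives 1.277 T_Q = 2266, so T_Q = 1775 N.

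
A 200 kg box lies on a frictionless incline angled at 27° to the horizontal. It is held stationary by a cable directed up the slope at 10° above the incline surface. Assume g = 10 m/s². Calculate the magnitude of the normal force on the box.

N ≈ 1620 N

Take axes along and perpendicular to the incline. Weight components: W sin 27° = 908 N down-slope, W cos 27° = 1782 N into the surface.
Along incline: T cos 10° = W sin 27° → T = 922 N.
Perpendicular: N = W cos 27° − T sin 10° = 1622 N.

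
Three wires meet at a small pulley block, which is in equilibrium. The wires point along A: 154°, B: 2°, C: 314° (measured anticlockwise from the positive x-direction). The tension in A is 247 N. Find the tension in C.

T_C ≈ 156 N

Resolve: ΣF_x = 247 cos 154° + T_B cos 2° + T_C cos 314° = 0.
        ΣF_y = 247 sin 154° + T_B sin 2° + T_C sin 314° = 0.
The known terms sum to (-222, 108.3) N, so 0.9994 T_B + 0.6947 T_C = 222 and 0.0349 T_B − 0.7193 T_C = -108.3.
Solving simultaneously: T_B = 113.7 N, T_C = 156 N.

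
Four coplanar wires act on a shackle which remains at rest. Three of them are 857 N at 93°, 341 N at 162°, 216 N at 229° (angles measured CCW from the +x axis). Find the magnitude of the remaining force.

F ≈ 948 N

Sum the known components: ΣF_x = -510.9 N, ΣF_y = 798.2 N.
For equilibrium the remaining force must supply (−ΣF_x, −ΣF_y) = (510.9, -798.2) N.
Magnitude = √((510.9)² + (-798.2)²) = 947.7 N; direction = atan2(-798.2, 510.9) = 302.6°.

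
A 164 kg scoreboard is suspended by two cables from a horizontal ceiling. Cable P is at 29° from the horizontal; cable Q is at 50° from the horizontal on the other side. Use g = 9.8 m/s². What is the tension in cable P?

T_P ≈ 1050 N

Weight W = 164 × 9.8 = 1607 N acts straight down.
Horizontal: T_P cos 29° = T_Q cos 50°  →  T_Q = 1.361 T_P.
Vertical: T_P sin 29° + T_Q sin 50° = 1607.
Substituting the horizontal relation into the vertical equation gives 1.527 T_P = 1607, so T_P = 1052 N.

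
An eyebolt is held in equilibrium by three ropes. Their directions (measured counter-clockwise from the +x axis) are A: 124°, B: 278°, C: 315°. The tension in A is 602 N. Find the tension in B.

T_B ≈ 191 N

Resolve: ΣF_x = 602 cos 124° + T_B cos 278° + T_C cos 315° = 0.
        ΣF_y = 602 sin 124° + T_B sin 278° + T_C sin 315° = 0.
The known terms sum to (-336.6, 499.1) N, so 0.1392 T_B + 0.7071 T_C = 336.6 and -0.9903 T_B − 0.7071 T_C = -499.1.
Solving simultaneously: T_B = 190.9 N, T_C = 438.5 N.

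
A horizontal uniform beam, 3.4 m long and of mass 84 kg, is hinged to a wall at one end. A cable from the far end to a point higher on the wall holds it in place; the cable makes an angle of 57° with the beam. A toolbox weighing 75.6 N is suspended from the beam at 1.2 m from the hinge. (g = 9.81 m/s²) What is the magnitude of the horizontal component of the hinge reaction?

Take torques about the hinge: T sin 57° · 3.4 = 84×9.81×1.7 + 75.6×1.2 = 1491.6 N·m.
So T = 1491.6 / (0.8387 × 3.4) = 523.09 N.
ΣF_x = 0: H_x = T cos 57° = 284.9 N.

H_x ≈ 285 N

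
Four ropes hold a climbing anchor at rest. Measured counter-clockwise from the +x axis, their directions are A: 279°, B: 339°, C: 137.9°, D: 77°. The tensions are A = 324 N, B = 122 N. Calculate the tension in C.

Resolve: ΣF_x = 324 cos 279° + 122 cos 339° + T_C cos 137.9° + T_D cos 77° = 0.
        ΣF_y = 324 sin 279° + 122 sin 339° + T_C sin 137.9° + T_D sin 77° = 0.
The known terms sum to (164.6, -363.7) N, so -0.7420 T_C + 0.2250 T_D = -164.6 and 0.6704 T_C + 0.9744 T_D = 363.7.
Solving simultaneously: T_C = 277.2 N, T_D = 182.6 N.

T_C ≈ 277 N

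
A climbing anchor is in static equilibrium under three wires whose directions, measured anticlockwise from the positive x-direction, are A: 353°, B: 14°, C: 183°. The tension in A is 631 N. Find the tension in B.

T_B ≈ 574 N

Resolve: ΣF_x = 631 cos 353° + T_B cos 14° + T_C cos 183° = 0.
        ΣF_y = 631 sin 353° + T_B sin 14° + T_C sin 183° = 0.
The known terms sum to (626.3, -76.9) N, so 0.9703 T_B − 0.9986 T_C = -626.3 and 0.2419 T_B − 0.0523 T_C = 76.9.
Solving simultaneously: T_B = 574.2 N, T_C = 1185 N.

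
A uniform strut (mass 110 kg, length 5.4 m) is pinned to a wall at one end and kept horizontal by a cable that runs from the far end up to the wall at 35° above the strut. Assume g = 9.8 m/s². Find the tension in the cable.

Take torques about the hinge: T sin 35° · 5.4 = 110×9.8×2.7 = 2910.6 N·m.
So T = 2910.6 / (0.5736 × 5.4) = 939.72 N.

T ≈ 940 N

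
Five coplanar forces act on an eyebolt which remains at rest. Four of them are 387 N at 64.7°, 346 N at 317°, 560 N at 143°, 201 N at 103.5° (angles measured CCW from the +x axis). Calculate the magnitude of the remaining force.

F ≈ 651 N

Sum the known components: ΣF_x = -75.72 N, ΣF_y = 646.4 N.
For equilibrium the remaining force must supply (−ΣF_x, −ΣF_y) = (75.72, -646.4) N.
Magnitude = √((75.72)² + (-646.4)²) = 650.8 N; direction = atan2(-646.4, 75.72) = 276.7°.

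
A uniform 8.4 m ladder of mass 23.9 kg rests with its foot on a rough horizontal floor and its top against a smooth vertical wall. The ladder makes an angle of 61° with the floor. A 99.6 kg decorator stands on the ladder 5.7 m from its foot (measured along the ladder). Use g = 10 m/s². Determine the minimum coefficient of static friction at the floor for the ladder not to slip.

μ_min ≈ 0.357

ΣF_y = 0: N_floor = 23.9×10 + 99.6×10 = 1235 N.
Torques about the foot: N_wall · 8.4 sin 61° = 23.9×10×4.2 cos 61° + 99.6×10×5.7 cos 61° → N_wall = 440.87 N.
ΣF_x = 0: f_floor = N_wall = 440.87 N.
μ_min = f_floor / N_floor = 440.87 / 1235 = 0.357.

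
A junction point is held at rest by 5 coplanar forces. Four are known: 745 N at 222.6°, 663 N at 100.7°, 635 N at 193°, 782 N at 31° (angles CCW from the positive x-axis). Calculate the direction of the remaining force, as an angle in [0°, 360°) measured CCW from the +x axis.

θ ≈ 327°

Sum the known components: ΣF_x = -619.9 N, ΣF_y = 407.1 N.
For equilibrium the remaining force must supply (−ΣF_x, −ΣF_y) = (619.9, -407.1) N.
Magnitude = √((619.9)² + (-407.1)²) = 741.6 N; direction = atan2(-407.1, 619.9) = 326.7°.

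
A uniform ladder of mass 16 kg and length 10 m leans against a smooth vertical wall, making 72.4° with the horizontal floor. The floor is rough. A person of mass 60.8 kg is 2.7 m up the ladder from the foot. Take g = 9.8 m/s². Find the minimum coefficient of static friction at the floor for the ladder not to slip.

ΣF_y = 0: N_floor = 16×9.8 + 60.8×9.8 = 752.64 N.
Torques about the foot: N_wall · 10 sin 72.4° = 16×9.8×5 cos 72.4° + 60.8×9.8×2.7 cos 72.4° → N_wall = 75.903 N.
ΣF_x = 0: f_floor = N_wall = 75.903 N.
μ_min = f_floor / N_floor = 75.903 / 752.64 = 0.1008.

μ_min ≈ 0.101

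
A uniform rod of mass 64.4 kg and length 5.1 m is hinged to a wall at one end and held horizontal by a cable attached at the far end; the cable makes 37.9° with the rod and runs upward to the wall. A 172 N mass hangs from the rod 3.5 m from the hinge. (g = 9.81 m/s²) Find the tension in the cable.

Take torques about the hinge: T sin 37.9° · 5.1 = 64.4×9.81×2.55 + 172×3.5 = 2213 N·m.
So T = 2213 / (0.6143 × 5.1) = 706.38 N.

T ≈ 706 N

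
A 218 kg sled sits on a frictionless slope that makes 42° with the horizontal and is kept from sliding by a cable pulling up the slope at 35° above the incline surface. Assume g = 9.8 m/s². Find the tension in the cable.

Take axes along and perpendicular to the incline. Weight components: W sin 42° = 1430 N down-slope, W cos 42° = 1588 N into the surface.
Along incline: T cos 35° = W sin 42° → T = 1745 N.
Perpendicular: N = W cos 42° − T sin 35° = 586.7 N.

T ≈ 1750 N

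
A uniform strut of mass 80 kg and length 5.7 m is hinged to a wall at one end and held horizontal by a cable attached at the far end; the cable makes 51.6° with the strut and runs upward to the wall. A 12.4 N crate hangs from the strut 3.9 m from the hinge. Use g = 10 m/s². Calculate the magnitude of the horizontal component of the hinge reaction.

H_x ≈ 324 N

Take torques about the hinge: T sin 51.6° · 5.7 = 80×10×2.85 + 12.4×3.9 = 2328.4 N·m.
So T = 2328.4 / (0.7837 × 5.7) = 521.23 N.
ΣF_x = 0: H_x = T cos 51.6° = 323.76 N.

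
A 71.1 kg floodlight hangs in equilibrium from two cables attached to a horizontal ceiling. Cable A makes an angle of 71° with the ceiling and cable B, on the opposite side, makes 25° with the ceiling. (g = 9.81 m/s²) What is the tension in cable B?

T_B ≈ 228 N

Weight W = 71.1 × 9.81 = 697.5 N acts straight down.
Horizontal: T_A cos 71° = T_B cos 25°  →  T_A = 2.784 T_B.
Vertical: T_A sin 71° + T_B sin 25° = 697.5.
Substituting the horizontal relation into the vertical equation gives 3.055 T_B = 697.5, so T_B = 228.3 N.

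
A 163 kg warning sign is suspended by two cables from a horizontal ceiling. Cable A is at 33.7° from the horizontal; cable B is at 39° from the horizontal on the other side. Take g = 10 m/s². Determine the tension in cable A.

T_A ≈ 1330 N

Weight W = 163 × 10 = 1630 N acts straight down.
Horizontal: T_A cos 33.7° = T_B cos 39°  →  T_B = 1.071 T_A.
Vertical: T_A sin 33.7° + T_B sin 39° = 1630.
Substituting the horizontal relation into the vertical equation gives 1.229 T_A = 1630, so T_A = 1327 N.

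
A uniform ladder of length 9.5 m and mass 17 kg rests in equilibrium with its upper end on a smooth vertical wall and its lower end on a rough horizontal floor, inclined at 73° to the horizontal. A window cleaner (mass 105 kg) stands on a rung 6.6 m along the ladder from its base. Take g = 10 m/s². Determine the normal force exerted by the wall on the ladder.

N_wall ≈ 249 N

Torques about the foot: N_wall · 9.5 sin 73° = 17×10×4.75 cos 73° + 105×10×6.6 cos 73° → N_wall = 249.01 N.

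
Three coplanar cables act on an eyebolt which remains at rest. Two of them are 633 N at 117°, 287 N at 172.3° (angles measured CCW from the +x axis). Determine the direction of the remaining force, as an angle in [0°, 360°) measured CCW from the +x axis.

Sum the known components: ΣF_x = -571.8 N, ΣF_y = 602.5 N.
For equilibrium the remaining force must supply (−ΣF_x, −ΣF_y) = (571.8, -602.5) N.
Magnitude = √((571.8)² + (-602.5)²) = 830.6 N; direction = atan2(-602.5, 571.8) = 313.5°.

θ ≈ 314°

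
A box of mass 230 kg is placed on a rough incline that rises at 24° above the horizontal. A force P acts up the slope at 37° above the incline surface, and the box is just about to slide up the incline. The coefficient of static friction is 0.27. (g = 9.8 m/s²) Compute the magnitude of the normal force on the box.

N ≈ 1140 N

On the verge of sliding up the incline, friction equals μN and acts down the slope.
Perpendicular: N + P sin 37° = W cos 24° = 2059 N.
Along incline: P cos 37° = W sin 24° + μN  with W sin 24° = 916.8 N.
Solving the pair for P and N: P = 1532 N, N = 1137 N (and f = μN = 307 N).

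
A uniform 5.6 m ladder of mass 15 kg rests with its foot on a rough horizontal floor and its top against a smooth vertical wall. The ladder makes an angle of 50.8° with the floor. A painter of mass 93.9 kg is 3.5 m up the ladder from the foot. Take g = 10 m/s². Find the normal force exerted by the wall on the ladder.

Torques about the foot: N_wall · 5.6 sin 50.8° = 15×10×2.8 cos 50.8° + 93.9×10×3.5 cos 50.8° → N_wall = 539.81 N.

N_wall ≈ 540 N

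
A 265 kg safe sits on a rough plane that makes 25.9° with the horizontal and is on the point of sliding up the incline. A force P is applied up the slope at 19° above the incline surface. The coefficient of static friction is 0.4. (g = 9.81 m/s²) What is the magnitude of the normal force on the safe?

On the verge of sliding up the incline, friction equals μN and acts down the slope.
Perpendicular: N + P sin 19° = W cos 25.9° = 2339 N.
Along incline: P cos 19° = W sin 25.9° + μN  with W sin 25.9° = 1136 N.
Solving the pair for P and N: P = 1925 N, N = 1712 N (and f = μN = 684.7 N).

N ≈ 1710 N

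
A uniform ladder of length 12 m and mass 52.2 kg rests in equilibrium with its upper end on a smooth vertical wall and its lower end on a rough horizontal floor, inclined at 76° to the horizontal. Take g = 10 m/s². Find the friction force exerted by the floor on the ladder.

f ≈ 65.1 N

Torques about the foot: N_wall · 12 sin 76° = 52.2×10×6 cos 76° → N_wall = 65.075 N.
ΣF_x = 0: f_floor = N_wall = 65.075 N.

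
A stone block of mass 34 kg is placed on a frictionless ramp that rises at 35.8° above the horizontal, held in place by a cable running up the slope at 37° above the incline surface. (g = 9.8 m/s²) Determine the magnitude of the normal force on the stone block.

N ≈ 123 N

Take axes along and perpendicular to the incline. Weight components: W sin 35.8° = 194.9 N down-slope, W cos 35.8° = 270.2 N into the surface.
Along incline: T cos 37° = W sin 35.8° → T = 244.1 N.
Perpendicular: N = W cos 35.8° − T sin 37° = 123.4 N.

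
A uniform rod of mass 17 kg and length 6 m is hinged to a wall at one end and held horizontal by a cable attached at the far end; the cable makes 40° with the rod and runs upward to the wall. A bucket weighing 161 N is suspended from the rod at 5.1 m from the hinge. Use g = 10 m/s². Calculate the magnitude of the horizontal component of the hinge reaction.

H_x ≈ 264 N

Take torques about the hinge: T sin 40° · 6 = 17×10×3 + 161×5.1 = 1331.1 N·m.
So T = 1331.1 / (0.6428 × 6) = 345.14 N.
ΣF_x = 0: H_x = T cos 40° = 264.39 N.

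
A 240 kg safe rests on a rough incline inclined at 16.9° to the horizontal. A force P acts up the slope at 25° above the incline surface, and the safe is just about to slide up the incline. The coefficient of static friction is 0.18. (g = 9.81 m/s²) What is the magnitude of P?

P ≈ 1110 N

On the verge of sliding up the incline, friction equals μN and acts down the slope.
Perpendicular: N + P sin 25° = W cos 16.9° = 2253 N.
Along incline: P cos 25° = W sin 16.9° + μN  with W sin 16.9° = 684.4 N.
Solving the pair for P and N: P = 1109 N, N = 1784 N (and f = μN = 321.1 N).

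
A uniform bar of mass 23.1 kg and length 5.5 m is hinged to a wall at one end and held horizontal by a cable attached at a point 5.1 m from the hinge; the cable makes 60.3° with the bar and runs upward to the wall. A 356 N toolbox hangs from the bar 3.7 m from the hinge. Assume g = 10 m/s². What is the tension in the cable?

Take torques about the hinge: T sin 60.3° · 5.1 = 23.1×10×2.75 + 356×3.7 = 1952.5 N·m.
So T = 1952.5 / (0.8686 × 5.1) = 440.73 N.

T ≈ 441 N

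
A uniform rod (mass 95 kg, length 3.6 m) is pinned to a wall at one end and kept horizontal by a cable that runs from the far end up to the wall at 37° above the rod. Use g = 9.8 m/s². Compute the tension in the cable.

Take torques about the hinge: T sin 37° · 3.6 = 95×9.8×1.8 = 1675.8 N·m.
So T = 1675.8 / (0.6018 × 3.6) = 773.49 N.

T ≈ 773 N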